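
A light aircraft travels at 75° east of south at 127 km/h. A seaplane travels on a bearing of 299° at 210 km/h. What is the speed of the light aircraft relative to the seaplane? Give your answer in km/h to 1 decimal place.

Taking east as x and north as y: light aircraft velocity = (122.673, -32.870) km/h; seaplane velocity = (-183.670, 101.810) km/h.
Velocity of light aircraft relative to seaplane = (122.673, -32.870) − (-183.670, 101.810) = (306.343, -134.680) km/h.
Magnitude = |(306.343, -134.680)| = 334.641 km/h.

334.6 km/h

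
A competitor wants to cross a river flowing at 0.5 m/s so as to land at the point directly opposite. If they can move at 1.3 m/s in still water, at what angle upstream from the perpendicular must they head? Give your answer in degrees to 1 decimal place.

22.6°

To cancel the current, the upstream component of the competitor's velocity must equal the flow: 1.3 sin θ = 0.5.
sin θ = 0.5 / 1.3 = 0.3846.
θ = arcsin(0.3846) = 22.620°.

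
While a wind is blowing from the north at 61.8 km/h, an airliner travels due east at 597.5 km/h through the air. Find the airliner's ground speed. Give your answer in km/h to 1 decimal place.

Taking east as x and north as y: velocity relative to the air = (597.500, 0.000) km/h; the air relative to ground = (0.000, -61.800) km/h.
Velocity relative to ground = (597.500, 0.000) + (0.000, -61.800) = (597.500, -61.800) km/h.
Speed = |(597.500, -61.800)| = 600.688 km/h.

600.7 km/h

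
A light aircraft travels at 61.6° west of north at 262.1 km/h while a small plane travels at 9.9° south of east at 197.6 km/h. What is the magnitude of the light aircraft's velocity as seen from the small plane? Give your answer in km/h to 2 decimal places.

453.84 km/h

Taking east as x and north as y: light aircraft velocity = (-230.556, 124.661) km/h; small plane velocity = (194.658, -33.973) km/h.
Velocity of light aircraft relative to small plane = (-230.556, 124.661) − (194.658, -33.973) = (-425.213, 158.634) km/h.
Magnitude = |(-425.213, 158.634)| = 453.841 km/h.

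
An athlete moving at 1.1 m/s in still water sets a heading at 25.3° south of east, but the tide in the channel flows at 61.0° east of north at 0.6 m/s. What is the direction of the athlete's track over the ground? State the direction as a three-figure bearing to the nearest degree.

097°

Taking east as x and north as y: velocity relative to the water = (0.994, -0.470) m/s; the water relative to ground = (0.525, 0.291) m/s.
Velocity relative to ground = (0.994, -0.470) + (0.525, 0.291) = (1.519, -0.179) m/s.
Bearing = atan2(1.52, -0.18) = 96.73° clockwise from north.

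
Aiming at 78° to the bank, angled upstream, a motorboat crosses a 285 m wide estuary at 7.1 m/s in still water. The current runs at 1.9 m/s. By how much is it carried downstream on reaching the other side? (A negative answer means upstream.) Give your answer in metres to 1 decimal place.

Perpendicular speed = 6.945 m/s; crossing time = 285 / 6.945 = 41.038 s.
Net downstream speed = 0.424 m/s.
Drift = 0.424 × 41.038 = 17.393 m (downstream).

17.4 m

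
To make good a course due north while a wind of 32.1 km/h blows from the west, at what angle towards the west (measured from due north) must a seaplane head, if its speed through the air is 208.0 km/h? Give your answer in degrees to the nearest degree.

9°

The wind pushes perpendicular to the desired track; the heading must have a component into the wind equal to 32.1 km/h: 208.0 sin θ = 32.1.
sin θ = 0.1543, so θ = 8.878°.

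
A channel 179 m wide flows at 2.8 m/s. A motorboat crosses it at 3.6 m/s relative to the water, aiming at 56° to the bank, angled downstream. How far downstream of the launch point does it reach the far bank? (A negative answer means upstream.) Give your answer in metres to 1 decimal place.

Perpendicular speed = 2.985 m/s; crossing time = 179 / 2.985 = 59.976 s.
Net downstream speed = 4.813 m/s.
Drift = 4.813 × 59.976 = 288.669 m (downstream).

288.7 m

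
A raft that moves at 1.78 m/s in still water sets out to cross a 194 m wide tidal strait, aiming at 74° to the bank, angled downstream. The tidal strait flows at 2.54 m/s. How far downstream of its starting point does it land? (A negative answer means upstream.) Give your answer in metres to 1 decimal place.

343.6 m

Perpendicular speed = 1.711 m/s; crossing time = 194 / 1.711 = 113.381 s.
Net downstream speed = 3.031 m/s.
Drift = 3.031 × 113.381 = 343.616 m (downstream).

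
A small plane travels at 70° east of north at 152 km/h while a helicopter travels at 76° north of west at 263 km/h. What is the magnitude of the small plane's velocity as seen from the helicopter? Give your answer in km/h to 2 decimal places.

Taking east as x and north as y: small plane velocity = (142.833, 51.987) km/h; helicopter velocity = (-63.625, 255.188) km/h.
Velocity of small plane relative to helicopter = (142.833, 51.987) − (-63.625, 255.188) = (206.459, -203.201) km/h.
Magnitude = |(206.459, -203.201)| = 289.682 km/h.

289.68 km/h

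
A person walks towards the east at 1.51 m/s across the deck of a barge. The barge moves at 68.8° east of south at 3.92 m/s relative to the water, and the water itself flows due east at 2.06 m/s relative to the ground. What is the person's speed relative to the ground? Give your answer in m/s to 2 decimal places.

In east/north components (m/s): person relative to barge = (1.510, 0.000); barge relative to water = (3.655, -1.418); water relative to ground = (2.060, 0.000).
Sum = (7.225, -1.418) m/s.
Speed = |(7.225, -1.418)| = 7.362 m/s.

7.36 m/s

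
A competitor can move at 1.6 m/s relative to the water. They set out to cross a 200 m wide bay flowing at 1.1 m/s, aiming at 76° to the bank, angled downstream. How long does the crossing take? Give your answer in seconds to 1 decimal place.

128.8 s

The component of the competitor's velocity perpendicular to the bank is 1.6 × sin 76° = 1.552 m/s.
Only the cross-stream component determines the crossing time; the current contributes nothing perpendicular to the bank.
Time = 200 / 1.552 = 128.827 s.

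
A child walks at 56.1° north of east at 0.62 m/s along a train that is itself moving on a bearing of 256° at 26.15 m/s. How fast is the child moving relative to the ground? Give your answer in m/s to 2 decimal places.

25.69 m/s

Taking east as x and north as y: train velocity = (-25.373, -6.326) m/s; child velocity relative to train = (0.346, 0.515) m/s.
Velocity relative to ground = (-25.373, -6.326) + (0.346, 0.515) = (-25.027, -5.812) m/s.
Speed = |(-25.027, -5.812)| = 25.693 m/s.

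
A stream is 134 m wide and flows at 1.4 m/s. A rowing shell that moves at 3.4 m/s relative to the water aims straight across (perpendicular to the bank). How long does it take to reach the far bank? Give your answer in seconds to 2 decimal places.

39.41 s

The component of the rowing shell's velocity perpendicular to the bank is 3.4 m/s.
The current is parallel to the bank, so it does not affect the crossing time.
Time = 134 / 3.400 = 39.412 s.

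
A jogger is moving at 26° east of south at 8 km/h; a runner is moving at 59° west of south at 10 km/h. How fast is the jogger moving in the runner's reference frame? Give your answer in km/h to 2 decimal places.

Taking east as x and north as y: jogger velocity = (3.507, -7.190) km/h; runner velocity = (-8.572, -5.150) km/h.
Velocity of jogger relative to runner = (3.507, -7.190) − (-8.572, -5.150) = (12.079, -2.040) km/h.
Magnitude = |(12.079, -2.040)| = 12.250 km/h.

12.25 km/h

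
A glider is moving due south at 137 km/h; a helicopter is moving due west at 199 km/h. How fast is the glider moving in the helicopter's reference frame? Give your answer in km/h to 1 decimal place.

241.6 km/h

Taking east as x and north as y: glider velocity = (0.000, -137.000) km/h; helicopter velocity = (-199.000, 0.000) km/h.
Velocity of glider relative to helicopter = (0.000, -137.000) − (-199.000, 0.000) = (199.000, -137.000) km/h.
Magnitude = |(199.000, -137.000)| = 241.599 km/h.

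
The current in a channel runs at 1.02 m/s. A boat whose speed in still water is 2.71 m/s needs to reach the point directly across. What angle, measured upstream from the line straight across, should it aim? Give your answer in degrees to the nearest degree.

To cancel the current, the upstream component of the boat's velocity must equal the flow: 2.71 sin θ = 1.02.
sin θ = 1.02 / 2.71 = 0.3764.
θ = arcsin(0.3764) = 22.110°.

22°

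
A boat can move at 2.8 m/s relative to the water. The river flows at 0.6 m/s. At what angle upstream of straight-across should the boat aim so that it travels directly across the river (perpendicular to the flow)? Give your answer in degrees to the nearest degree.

12°

To cancel the current, the upstream component of the boat's velocity must equal the flow: 2.8 sin θ = 0.6.
sin θ = 0.6 / 2.8 = 0.2143.
θ = arcsin(0.2143) = 12.374°.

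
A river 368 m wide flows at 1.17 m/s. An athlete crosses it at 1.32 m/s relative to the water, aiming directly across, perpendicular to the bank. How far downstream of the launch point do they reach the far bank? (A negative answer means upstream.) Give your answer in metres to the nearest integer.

326 m

Perpendicular speed = 1.320 m/s; crossing time = 368 / 1.320 = 278.788 s.
Net downstream speed = 1.170 m/s.
Drift = 1.170 × 278.788 = 326.182 m (downstream).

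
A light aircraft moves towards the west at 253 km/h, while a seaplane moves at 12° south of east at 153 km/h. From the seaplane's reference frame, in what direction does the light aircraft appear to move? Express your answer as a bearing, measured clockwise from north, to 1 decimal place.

274.5°

Taking east as x and north as y: light aircraft velocity = (-253.000, 0.000) km/h; seaplane velocity = (149.657, -31.810) km/h.
Velocity of light aircraft relative to seaplane = (-253.000, 0.000) − (149.657, -31.810) = (-402.657, 31.810) km/h.
Bearing = atan2(-402.66, 31.81) = 274.52° clockwise from north.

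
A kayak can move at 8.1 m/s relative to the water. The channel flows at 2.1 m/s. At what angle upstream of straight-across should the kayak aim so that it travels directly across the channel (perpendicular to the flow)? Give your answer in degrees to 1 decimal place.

To cancel the current, the upstream component of the kayak's velocity must equal the flow: 8.1 sin θ = 2.1.
sin θ = 2.1 / 8.1 = 0.2593.
θ = arcsin(0.2593) = 15.026°.

15.0°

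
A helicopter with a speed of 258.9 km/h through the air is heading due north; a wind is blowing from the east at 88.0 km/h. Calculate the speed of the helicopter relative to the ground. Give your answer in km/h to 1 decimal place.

Taking east as x and north as y: velocity relative to the air = (0.000, 258.900) km/h; the air relative to ground = (-88.000, 0.000) km/h.
Velocity relative to ground = (0.000, 258.900) + (-88.000, 0.000) = (-88.000, 258.900) km/h.
Speed = |(-88.000, 258.900)| = 273.447 km/h.

273.4 km/h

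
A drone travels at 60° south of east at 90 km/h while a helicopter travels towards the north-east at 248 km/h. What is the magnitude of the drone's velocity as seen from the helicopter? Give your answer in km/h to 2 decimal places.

284.88 km/h

Taking east as x and north as y: drone velocity = (45.000, -77.942) km/h; helicopter velocity = (175.362, 175.362) km/h.
Velocity of drone relative to helicopter = (45.000, -77.942) − (175.362, 175.362) = (-130.362, -253.305) km/h.
Magnitude = |(-130.362, -253.305)| = 284.882 km/h.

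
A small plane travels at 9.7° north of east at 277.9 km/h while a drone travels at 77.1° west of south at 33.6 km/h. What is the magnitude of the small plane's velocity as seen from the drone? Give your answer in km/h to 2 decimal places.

Taking east as x and north as y: small plane velocity = (273.927, 46.823) km/h; drone velocity = (-32.752, -7.501) km/h.
Velocity of small plane relative to drone = (273.927, 46.823) − (-32.752, -7.501) = (306.679, 54.324) km/h.
Magnitude = |(306.679, 54.324)| = 311.453 km/h.

311.45 km/h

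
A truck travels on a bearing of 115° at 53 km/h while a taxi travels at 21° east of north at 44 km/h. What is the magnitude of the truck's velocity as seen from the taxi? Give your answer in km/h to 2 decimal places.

Taking east as x and north as y: truck velocity = (48.034, -22.399) km/h; taxi velocity = (15.768, 41.078) km/h.
Velocity of truck relative to taxi = (48.034, -22.399) − (15.768, 41.078) = (32.266, -63.476) km/h.
Magnitude = |(32.266, -63.476)| = 71.206 km/h.

71.21 km/h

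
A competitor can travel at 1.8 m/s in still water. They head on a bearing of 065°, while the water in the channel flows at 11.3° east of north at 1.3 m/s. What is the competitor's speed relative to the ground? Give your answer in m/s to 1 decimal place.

Taking east as x and north as y: velocity relative to the water = (1.631, 0.761) m/s; the water relative to ground = (0.255, 1.275) m/s.
Velocity relative to ground = (1.631, 0.761) + (0.255, 1.275) = (1.886, 2.036) m/s.
Speed = |(1.886, 2.036)| = 2.775 m/s.

2.8 m/s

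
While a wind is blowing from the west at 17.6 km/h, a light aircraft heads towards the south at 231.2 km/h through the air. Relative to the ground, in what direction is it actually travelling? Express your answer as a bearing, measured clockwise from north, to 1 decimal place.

Taking east as x and north as y: velocity relative to the air = (0.000, -231.200) km/h; the air relative to ground = (17.600, 0.000) km/h.
Velocity relative to ground = (0.000, -231.200) + (17.600, 0.000) = (17.600, -231.200) km/h.
Bearing = atan2(17.60, -231.20) = 175.65° clockwise from north.

175.6°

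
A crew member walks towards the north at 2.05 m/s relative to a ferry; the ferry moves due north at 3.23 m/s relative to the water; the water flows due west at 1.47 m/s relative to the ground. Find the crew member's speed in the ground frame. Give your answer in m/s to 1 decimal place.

In east/north components (m/s): crew member relative to ferry = (0.000, 2.050); ferry relative to water = (0.000, 3.230); water relative to ground = (-1.470, 0.000).
Sum = (-1.470, 5.280) m/s.
Speed = |(-1.470, 5.280)| = 5.481 m/s.

5.5 m/s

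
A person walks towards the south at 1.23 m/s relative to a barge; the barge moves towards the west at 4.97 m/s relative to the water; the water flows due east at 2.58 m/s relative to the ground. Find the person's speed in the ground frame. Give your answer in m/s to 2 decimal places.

In east/north components (m/s): person relative to barge = (0.000, -1.230); barge relative to water = (-4.970, 0.000); water relative to ground = (2.580, 0.000).
Sum = (-2.390, -1.230) m/s.
Speed = |(-2.390, -1.230)| = 2.688 m/s.

2.69 m/s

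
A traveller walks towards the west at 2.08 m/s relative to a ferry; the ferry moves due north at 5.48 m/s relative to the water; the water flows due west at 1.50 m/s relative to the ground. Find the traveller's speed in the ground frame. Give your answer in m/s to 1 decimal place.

6.5 m/s

In east/north components (m/s): traveller relative to ferry = (-2.080, 0.000); ferry relative to water = (0.000, 5.480); water relative to ground = (-1.500, 0.000).
Sum = (-3.580, 5.480) m/s.
Speed = |(-3.580, 5.480)| = 6.546 m/s.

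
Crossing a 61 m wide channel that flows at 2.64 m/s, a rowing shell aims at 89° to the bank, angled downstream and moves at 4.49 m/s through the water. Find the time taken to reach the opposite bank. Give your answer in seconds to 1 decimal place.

13.6 s

The component of the rowing shell's velocity perpendicular to the bank is 4.49 × sin 89° = 4.489 m/s.
Only the cross-stream component determines the crossing time; the current contributes nothing perpendicular to the bank.
Time = 61 / 4.489 = 13.588 s.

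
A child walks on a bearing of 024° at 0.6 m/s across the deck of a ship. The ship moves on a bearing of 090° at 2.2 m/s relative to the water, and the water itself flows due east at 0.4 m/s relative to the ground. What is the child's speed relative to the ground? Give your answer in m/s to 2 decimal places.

2.90 m/s

In east/north components (m/s): child relative to ship = (0.244, 0.548); ship relative to water = (2.200, 0.000); water relative to ground = (0.400, 0.000).
Sum = (2.844, 0.548) m/s.
Speed = |(2.844, 0.548)| = 2.896 m/s.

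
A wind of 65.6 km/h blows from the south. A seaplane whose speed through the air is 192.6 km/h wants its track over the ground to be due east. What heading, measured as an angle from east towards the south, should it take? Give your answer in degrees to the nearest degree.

The wind pushes perpendicular to the desired track; the heading must have a component into the wind equal to 65.6 km/h: 192.6 sin θ = 65.6.
sin θ = 0.3406, so θ = 19.914°.

20°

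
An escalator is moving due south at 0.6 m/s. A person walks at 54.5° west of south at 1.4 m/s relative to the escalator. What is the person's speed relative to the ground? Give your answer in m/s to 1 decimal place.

Taking east as x and north as y: escalator velocity = (0.000, -0.600) m/s; person velocity relative to escalator = (-1.140, -0.813) m/s.
Velocity relative to ground = (0.000, -0.600) + (-1.140, -0.813) = (-1.140, -1.413) m/s.
Speed = |(-1.140, -1.413)| = 1.815 m/s.

1.8 m/s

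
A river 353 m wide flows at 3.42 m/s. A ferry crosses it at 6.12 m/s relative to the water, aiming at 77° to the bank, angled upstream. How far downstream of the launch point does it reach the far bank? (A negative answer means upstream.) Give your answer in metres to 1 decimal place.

121.0 m

Perpendicular speed = 5.963 m/s; crossing time = 353 / 5.963 = 59.197 s.
Net downstream speed = 2.043 m/s.
Drift = 2.043 × 59.197 = 120.957 m (downstream).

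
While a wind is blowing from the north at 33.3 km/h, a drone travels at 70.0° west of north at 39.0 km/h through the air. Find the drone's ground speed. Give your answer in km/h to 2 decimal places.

Taking east as x and north as y: velocity relative to the air = (-36.648, 13.339) km/h; the air relative to ground = (0.000, -33.300) km/h.
Velocity relative to ground = (-36.648, 13.339) + (0.000, -33.300) = (-36.648, -19.961) km/h.
Speed = |(-36.648, -19.961)| = 41.732 km/h.

41.73 km/h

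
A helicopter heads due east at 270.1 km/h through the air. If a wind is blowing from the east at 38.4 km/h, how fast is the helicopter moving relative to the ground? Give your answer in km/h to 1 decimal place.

231.7 km/h

Taking east as x and north as y: velocity relative to the air = (270.100, 0.000) km/h; the air relative to ground = (-38.400, 0.000) km/h.
Velocity relative to ground = (270.100, 0.000) + (-38.400, 0.000) = (231.700, 0.000) km/h.
Speed = |(231.700, 0.000)| = 231.700 km/h.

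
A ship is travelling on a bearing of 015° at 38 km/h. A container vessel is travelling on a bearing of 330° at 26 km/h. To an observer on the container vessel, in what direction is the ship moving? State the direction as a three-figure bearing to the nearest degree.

058°

Taking east as x and north as y: ship velocity = (9.835, 36.705) km/h; container vessel velocity = (-13.000, 22.517) km/h.
Velocity of ship relative to container vessel = (9.835, 36.705) − (-13.000, 22.517) = (22.835, 14.189) km/h.
Bearing = atan2(22.84, 14.19) = 58.15° clockwise from north.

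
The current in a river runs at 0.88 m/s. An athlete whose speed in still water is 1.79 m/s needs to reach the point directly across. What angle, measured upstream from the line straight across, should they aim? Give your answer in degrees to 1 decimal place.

To cancel the current, the upstream component of the athlete's velocity must equal the flow: 1.79 sin θ = 0.88.
sin θ = 0.88 / 1.79 = 0.4916.
θ = arcsin(0.4916) = 29.447°.

29.4°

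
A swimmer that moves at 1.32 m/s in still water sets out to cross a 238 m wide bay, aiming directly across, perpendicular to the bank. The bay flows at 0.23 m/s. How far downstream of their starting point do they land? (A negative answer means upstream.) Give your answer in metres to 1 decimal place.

41.5 m

Perpendicular speed = 1.320 m/s; crossing time = 238 / 1.320 = 180.303 s.
Net downstream speed = 0.230 m/s.
Drift = 0.230 × 180.303 = 41.470 m (downstream).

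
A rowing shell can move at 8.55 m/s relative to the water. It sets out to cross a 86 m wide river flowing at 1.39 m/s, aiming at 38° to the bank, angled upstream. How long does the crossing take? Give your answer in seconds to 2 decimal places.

16.34 s

The component of the rowing shell's velocity perpendicular to the bank is 8.55 × sin 38° = 5.264 m/s.
The current is parallel to the bank, so it does not affect the crossing time.
Time = 86 / 5.264 = 16.338 s.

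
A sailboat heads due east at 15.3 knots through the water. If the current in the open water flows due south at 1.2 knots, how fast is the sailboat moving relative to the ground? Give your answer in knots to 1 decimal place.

Taking east as x and north as y: velocity relative to the water = (15.300, 0.000) knots; the water relative to ground = (0.000, -1.200) knots.
Velocity relative to ground = (15.300, 0.000) + (0.000, -1.200) = (15.300, -1.200) knots.
Speed = |(15.300, -1.200)| = 15.347 knots.

15.3 knots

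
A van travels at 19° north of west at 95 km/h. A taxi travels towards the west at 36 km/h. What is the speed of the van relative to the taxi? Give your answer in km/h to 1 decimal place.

Taking east as x and north as y: van velocity = (-89.824, 30.929) km/h; taxi velocity = (-36.000, 0.000) km/h.
Velocity of van relative to taxi = (-89.824, 30.929) − (-36.000, 0.000) = (-53.824, 30.929) km/h.
Magnitude = |(-53.824, 30.929)| = 62.078 km/h.

62.1 km/h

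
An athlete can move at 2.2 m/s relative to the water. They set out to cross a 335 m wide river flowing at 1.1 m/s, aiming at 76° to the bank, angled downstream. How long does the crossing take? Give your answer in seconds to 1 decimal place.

156.9 s

The component of the athlete's velocity perpendicular to the bank is 2.2 × sin 76° = 2.135 m/s.
The flow acts along the bank and has no component across it.
Time = 335 / 2.135 = 156.934 s.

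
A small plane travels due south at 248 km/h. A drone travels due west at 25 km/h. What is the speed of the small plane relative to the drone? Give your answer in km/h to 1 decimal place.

Taking east as x and north as y: small plane velocity = (0.000, -248.000) km/h; drone velocity = (-25.000, 0.000) km/h.
Velocity of small plane relative to drone = (0.000, -248.000) − (-25.000, 0.000) = (25.000, -248.000) km/h.
Magnitude = |(25.000, -248.000)| = 249.257 km/h.

249.3 km/h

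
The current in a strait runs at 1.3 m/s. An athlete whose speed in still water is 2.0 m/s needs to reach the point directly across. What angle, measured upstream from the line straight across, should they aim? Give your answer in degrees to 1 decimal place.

To cancel the current, the upstream component of the athlete's velocity must equal the flow: 2.0 sin θ = 1.3.
sin θ = 1.3 / 2.0 = 0.6500.
θ = arcsin(0.6500) = 40.542°.

40.5°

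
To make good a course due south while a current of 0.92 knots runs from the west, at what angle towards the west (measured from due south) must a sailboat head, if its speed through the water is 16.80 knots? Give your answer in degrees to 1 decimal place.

3.1°

The current pushes perpendicular to the desired track; the heading must have a component into the current equal to 0.92 knots: 16.80 sin θ = 0.92.
sin θ = 0.0548, so θ = 3.139°.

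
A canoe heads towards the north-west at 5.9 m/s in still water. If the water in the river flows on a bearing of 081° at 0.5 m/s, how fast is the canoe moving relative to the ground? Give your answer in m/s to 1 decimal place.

Taking east as x and north as y: velocity relative to the water = (-4.172, 4.172) m/s; the water relative to ground = (0.494, 0.078) m/s.
Velocity relative to ground = (-4.172, 4.172) + (0.494, 0.078) = (-3.678, 4.250) m/s.
Speed = |(-3.678, 4.250)| = 5.621 m/s.

5.6 m/s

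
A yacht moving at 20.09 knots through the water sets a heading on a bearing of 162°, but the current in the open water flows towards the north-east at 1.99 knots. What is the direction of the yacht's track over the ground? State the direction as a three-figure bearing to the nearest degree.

Taking east as x and north as y: velocity relative to the water = (6.208, -19.107) knots; the water relative to ground = (1.407, 1.407) knots.
Velocity relative to ground = (6.208, -19.107) + (1.407, 1.407) = (7.615, -17.700) knots.
Bearing = atan2(7.62, -17.70) = 156.72° clockwise from north.

157°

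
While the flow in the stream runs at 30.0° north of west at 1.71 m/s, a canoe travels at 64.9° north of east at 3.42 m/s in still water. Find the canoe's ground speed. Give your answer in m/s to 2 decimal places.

3.95 m/s

Taking east as x and north as y: velocity relative to the water = (1.451, 3.097) m/s; the water relative to ground = (-1.481, 0.855) m/s.
Velocity relative to ground = (1.451, 3.097) + (-1.481, 0.855) = (-0.030, 3.952) m/s.
Speed = |(-0.030, 3.952)| = 3.952 m/s.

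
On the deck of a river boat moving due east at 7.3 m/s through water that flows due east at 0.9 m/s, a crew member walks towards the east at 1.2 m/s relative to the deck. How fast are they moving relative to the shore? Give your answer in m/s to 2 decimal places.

In east/north components (m/s): crew member relative to river boat = (1.200, 0.000); river boat relative to water = (7.300, 0.000); water relative to ground = (0.900, 0.000).
Sum = (9.400, 0.000) m/s.
Speed = |(9.400, 0.000)| = 9.400 m/s.

9.40 m/s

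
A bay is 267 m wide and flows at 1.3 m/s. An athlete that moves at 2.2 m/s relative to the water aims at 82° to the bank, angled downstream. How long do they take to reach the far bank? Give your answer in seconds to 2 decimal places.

122.56 s

The component of the athlete's velocity perpendicular to the bank is 2.2 × sin 82° = 2.179 m/s.
Only the cross-stream component determines the crossing time; the current contributes nothing perpendicular to the bank.
Time = 267 / 2.179 = 122.556 s.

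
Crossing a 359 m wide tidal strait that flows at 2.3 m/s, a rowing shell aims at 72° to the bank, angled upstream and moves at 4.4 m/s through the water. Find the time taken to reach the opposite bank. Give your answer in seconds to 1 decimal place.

The component of the rowing shell's velocity perpendicular to the bank is 4.4 × sin 72° = 4.185 m/s.
The flow acts along the bank and has no component across it.
Time = 359 / 4.185 = 85.790 s.

85.8 s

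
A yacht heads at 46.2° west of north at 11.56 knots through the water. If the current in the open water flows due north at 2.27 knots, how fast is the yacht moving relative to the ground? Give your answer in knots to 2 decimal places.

13.23 knots

Taking east as x and north as y: velocity relative to the water = (-8.344, 8.001) knots; the water relative to ground = (0.000, 2.270) knots.
Velocity relative to ground = (-8.344, 8.001) + (0.000, 2.270) = (-8.344, 10.271) knots.
Speed = |(-8.344, 10.271)| = 13.233 knots.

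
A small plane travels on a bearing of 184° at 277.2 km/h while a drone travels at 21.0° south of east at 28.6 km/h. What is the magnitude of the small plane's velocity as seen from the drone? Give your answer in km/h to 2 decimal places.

Taking east as x and north as y: small plane velocity = (-19.336, -276.525) km/h; drone velocity = (26.700, -10.249) km/h.
Velocity of small plane relative to drone = (-19.336, -276.525) − (26.700, -10.249) = (-46.037, -266.275) km/h.
Magnitude = |(-46.037, -266.275)| = 270.226 km/h.

270.23 km/h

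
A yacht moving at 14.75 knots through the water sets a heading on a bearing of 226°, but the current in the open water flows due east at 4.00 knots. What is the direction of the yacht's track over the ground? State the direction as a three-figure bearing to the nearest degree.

213°

Taking east as x and north as y: velocity relative to the water = (-10.610, -10.246) knots; the water relative to ground = (4.000, 0.000) knots.
Velocity relative to ground = (-10.610, -10.246) + (4.000, 0.000) = (-6.610, -10.246) knots.
Bearing = atan2(-6.61, -10.25) = 212.83° clockwise from north.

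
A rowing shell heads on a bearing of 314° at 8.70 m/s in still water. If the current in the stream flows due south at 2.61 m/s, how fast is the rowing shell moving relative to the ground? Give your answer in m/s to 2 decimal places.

Taking east as x and north as y: velocity relative to the water = (-6.258, 6.044) m/s; the water relative to ground = (0.000, -2.610) m/s.
Velocity relative to ground = (-6.258, 6.044) + (0.000, -2.610) = (-6.258, 3.434) m/s.
Speed = |(-6.258, 3.434)| = 7.138 m/s.

7.14 m/s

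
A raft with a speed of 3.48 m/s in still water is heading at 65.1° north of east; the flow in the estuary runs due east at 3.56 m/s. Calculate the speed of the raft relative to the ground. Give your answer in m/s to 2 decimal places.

5.93 m/s

Taking east as x and north as y: velocity relative to the water = (1.465, 3.157) m/s; the water relative to ground = (3.560, 0.000) m/s.
Velocity relative to ground = (1.465, 3.157) + (3.560, 0.000) = (5.025, 3.157) m/s.
Speed = |(5.025, 3.157)| = 5.934 m/s.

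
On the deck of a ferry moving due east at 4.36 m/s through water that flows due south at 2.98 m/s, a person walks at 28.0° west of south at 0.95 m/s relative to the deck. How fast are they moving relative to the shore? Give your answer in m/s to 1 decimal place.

5.5 m/s

In east/north components (m/s): person relative to ferry = (-0.446, -0.839); ferry relative to water = (4.360, 0.000); water relative to ground = (0.000, -2.980).
Sum = (3.914, -3.819) m/s.
Speed = |(3.914, -3.819)| = 5.468 m/s.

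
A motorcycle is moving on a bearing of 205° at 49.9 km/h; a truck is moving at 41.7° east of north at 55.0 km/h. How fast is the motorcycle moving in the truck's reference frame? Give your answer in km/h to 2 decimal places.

103.79 km/h

Taking east as x and north as y: motorcycle velocity = (-21.089, -45.225) km/h; truck velocity = (36.588, 41.065) km/h.
Velocity of motorcycle relative to truck = (-21.089, -45.225) − (36.588, 41.065) = (-57.676, -86.290) km/h.
Magnitude = |(-57.676, -86.290)| = 103.791 km/h.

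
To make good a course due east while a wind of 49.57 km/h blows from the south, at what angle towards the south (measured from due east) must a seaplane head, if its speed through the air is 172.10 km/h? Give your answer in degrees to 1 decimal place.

The wind pushes perpendicular to the desired track; the heading must have a component into the wind equal to 49.57 km/h: 172.10 sin θ = 49.57.
sin θ = 0.2880, so θ = 16.740°.

16.7°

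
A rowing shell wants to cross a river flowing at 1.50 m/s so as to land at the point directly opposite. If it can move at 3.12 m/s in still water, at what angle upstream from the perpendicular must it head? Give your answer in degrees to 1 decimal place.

28.7°

To cancel the current, the upstream component of the rowing shell's velocity must equal the flow: 3.12 sin θ = 1.50.
sin θ = 1.50 / 3.12 = 0.4808.
θ = arcsin(0.4808) = 28.736°.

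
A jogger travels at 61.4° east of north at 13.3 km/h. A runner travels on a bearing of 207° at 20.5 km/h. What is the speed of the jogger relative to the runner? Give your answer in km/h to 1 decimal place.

Taking east as x and north as y: jogger velocity = (11.677, 6.367) km/h; runner velocity = (-9.307, -18.266) km/h.
Velocity of jogger relative to runner = (11.677, 6.367) − (-9.307, -18.266) = (20.984, 24.632) km/h.
Magnitude = |(20.984, 24.632)| = 32.359 km/h.

32.4 km/h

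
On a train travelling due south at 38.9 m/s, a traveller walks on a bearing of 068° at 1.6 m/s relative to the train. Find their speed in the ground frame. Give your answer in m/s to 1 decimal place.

Taking east as x and north as y: train velocity = (0.000, -38.900) m/s; traveller velocity relative to train = (1.483, 0.599) m/s.
Velocity relative to ground = (0.000, -38.900) + (1.483, 0.599) = (1.483, -38.301) m/s.
Speed = |(1.483, -38.301)| = 38.329 m/s.

38.3 m/s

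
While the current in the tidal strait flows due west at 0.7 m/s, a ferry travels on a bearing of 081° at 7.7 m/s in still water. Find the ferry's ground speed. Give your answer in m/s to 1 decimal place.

Taking east as x and north as y: velocity relative to the water = (7.605, 1.205) m/s; the water relative to ground = (-0.700, 0.000) m/s.
Velocity relative to ground = (7.605, 1.205) + (-0.700, 0.000) = (6.905, 1.205) m/s.
Speed = |(6.905, 1.205)| = 7.009 m/s.

7.0 m/s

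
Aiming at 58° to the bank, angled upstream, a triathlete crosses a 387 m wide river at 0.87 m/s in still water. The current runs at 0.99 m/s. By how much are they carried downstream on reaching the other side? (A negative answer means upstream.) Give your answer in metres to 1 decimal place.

277.5 m

Perpendicular speed = 0.738 m/s; crossing time = 387 / 0.738 = 524.531 s.
Net downstream speed = 0.529 m/s.
Drift = 0.529 × 524.531 = 277.461 m (downstream).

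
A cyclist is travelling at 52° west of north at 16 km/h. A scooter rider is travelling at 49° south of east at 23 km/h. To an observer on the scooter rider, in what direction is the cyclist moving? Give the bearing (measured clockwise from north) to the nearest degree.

314°

Taking east as x and north as y: cyclist velocity = (-12.608, 9.851) km/h; scooter rider velocity = (15.089, -17.358) km/h.
Velocity of cyclist relative to scooter rider = (-12.608, 9.851) − (15.089, -17.358) = (-27.698, 27.209) km/h.
Bearing = atan2(-27.70, 27.21) = 314.49° clockwise from north.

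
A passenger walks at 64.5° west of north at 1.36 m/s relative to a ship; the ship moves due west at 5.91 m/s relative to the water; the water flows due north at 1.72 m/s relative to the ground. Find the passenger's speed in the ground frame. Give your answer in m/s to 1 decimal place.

7.5 m/s

In east/north components (m/s): passenger relative to ship = (-1.228, 0.585); ship relative to water = (-5.910, 0.000); water relative to ground = (0.000, 1.720).
Sum = (-7.138, 2.305) m/s.
Speed = |(-7.138, 2.305)| = 7.501 m/s.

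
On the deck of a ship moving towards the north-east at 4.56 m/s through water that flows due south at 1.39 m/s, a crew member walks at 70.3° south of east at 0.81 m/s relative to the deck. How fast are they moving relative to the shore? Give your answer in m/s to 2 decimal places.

In east/north components (m/s): crew member relative to ship = (0.273, -0.763); ship relative to water = (3.224, 3.224); water relative to ground = (0.000, -1.390).
Sum = (3.497, 1.072) m/s.
Speed = |(3.497, 1.072)| = 3.658 m/s.

3.66 m/s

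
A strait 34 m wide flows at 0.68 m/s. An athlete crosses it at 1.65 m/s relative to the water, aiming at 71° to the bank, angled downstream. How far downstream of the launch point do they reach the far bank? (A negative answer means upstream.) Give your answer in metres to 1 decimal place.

26.5 m

Perpendicular speed = 1.560 m/s; crossing time = 34 / 1.560 = 21.793 s.
Net downstream speed = 1.217 m/s.
Drift = 1.217 × 21.793 = 26.527 m (downstream).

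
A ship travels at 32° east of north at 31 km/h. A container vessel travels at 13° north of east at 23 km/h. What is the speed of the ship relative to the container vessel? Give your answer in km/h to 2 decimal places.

Taking east as x and north as y: ship velocity = (16.427, 26.289) km/h; container vessel velocity = (22.411, 5.174) km/h.
Velocity of ship relative to container vessel = (16.427, 26.289) − (22.411, 5.174) = (-5.983, 21.116) km/h.
Magnitude = |(-5.983, 21.116)| = 21.947 km/h.

21.95 km/h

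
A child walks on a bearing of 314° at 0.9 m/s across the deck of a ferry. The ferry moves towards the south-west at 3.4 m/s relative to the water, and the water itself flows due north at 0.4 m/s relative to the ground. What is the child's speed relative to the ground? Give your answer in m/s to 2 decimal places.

3.35 m/s

In east/north components (m/s): child relative to ferry = (-0.647, 0.625); ferry relative to water = (-2.404, -2.404); water relative to ground = (0.000, 0.400).
Sum = (-3.052, -1.379) m/s.
Speed = |(-3.052, -1.379)| = 3.349 m/s.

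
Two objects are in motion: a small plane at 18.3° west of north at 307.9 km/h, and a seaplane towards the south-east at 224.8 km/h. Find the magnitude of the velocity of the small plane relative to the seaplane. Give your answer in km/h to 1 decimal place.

Taking east as x and north as y: small plane velocity = (-96.678, 292.328) km/h; seaplane velocity = (158.958, -158.958) km/h.
Velocity of small plane relative to seaplane = (-96.678, 292.328) − (158.958, -158.958) = (-255.636, 451.286) km/h.
Magnitude = |(-255.636, 451.286)| = 518.660 km/h.

518.7 km/h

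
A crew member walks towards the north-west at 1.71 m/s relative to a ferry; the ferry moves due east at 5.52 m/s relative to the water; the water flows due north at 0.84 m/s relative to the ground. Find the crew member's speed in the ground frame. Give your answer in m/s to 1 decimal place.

4.8 m/s

In east/north components (m/s): crew member relative to ferry = (-1.209, 1.209); ferry relative to water = (5.520, 0.000); water relative to ground = (0.000, 0.840).
Sum = (4.311, 2.049) m/s.
Speed = |(4.311, 2.049)| = 4.773 m/s.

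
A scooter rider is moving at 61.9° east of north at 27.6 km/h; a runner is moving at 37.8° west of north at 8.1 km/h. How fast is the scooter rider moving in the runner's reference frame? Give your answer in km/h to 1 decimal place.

30.0 km/h

Taking east as x and north as y: scooter rider velocity = (24.347, 13.000) km/h; runner velocity = (-4.965, 6.400) km/h.
Velocity of scooter rider relative to runner = (24.347, 13.000) − (-4.965, 6.400) = (29.311, 6.600) km/h.
Magnitude = |(29.311, 6.600)| = 30.045 km/h.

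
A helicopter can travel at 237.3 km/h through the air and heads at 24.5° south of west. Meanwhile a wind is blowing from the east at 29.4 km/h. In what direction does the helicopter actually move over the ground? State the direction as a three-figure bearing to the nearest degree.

Taking east as x and north as y: velocity relative to the air = (-215.934, -98.407) km/h; the air relative to ground = (-29.400, 0.000) km/h.
Velocity relative to ground = (-215.934, -98.407) + (-29.400, 0.000) = (-245.334, -98.407) km/h.
Bearing = atan2(-245.33, -98.41) = 248.14° clockwise from north.

248°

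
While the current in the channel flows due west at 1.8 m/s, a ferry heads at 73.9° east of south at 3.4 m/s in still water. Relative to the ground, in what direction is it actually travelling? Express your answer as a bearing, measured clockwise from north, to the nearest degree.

Taking east as x and north as y: velocity relative to the water = (3.267, -0.943) m/s; the water relative to ground = (-1.800, 0.000) m/s.
Velocity relative to ground = (3.267, -0.943) + (-1.800, 0.000) = (1.467, -0.943) m/s.
Bearing = atan2(1.47, -0.94) = 122.74° clockwise from north.

123°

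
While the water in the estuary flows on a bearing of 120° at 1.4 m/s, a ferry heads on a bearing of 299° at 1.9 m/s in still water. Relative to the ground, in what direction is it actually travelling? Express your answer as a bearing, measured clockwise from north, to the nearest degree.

Taking east as x and north as y: velocity relative to the water = (-1.662, 0.921) m/s; the water relative to ground = (1.212, -0.700) m/s.
Velocity relative to ground = (-1.662, 0.921) + (1.212, -0.700) = (-0.449, 0.221) m/s.
Bearing = atan2(-0.45, 0.22) = 296.20° clockwise from north.

296°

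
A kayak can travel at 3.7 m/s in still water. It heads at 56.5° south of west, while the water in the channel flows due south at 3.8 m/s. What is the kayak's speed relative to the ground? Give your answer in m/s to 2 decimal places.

7.18 m/s

Taking east as x and north as y: velocity relative to the water = (-2.042, -3.085) m/s; the water relative to ground = (0.000, -3.800) m/s.
Velocity relative to ground = (-2.042, -3.085) + (0.000, -3.800) = (-2.042, -6.885) m/s.
Speed = |(-2.042, -6.885)| = 7.182 m/s.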